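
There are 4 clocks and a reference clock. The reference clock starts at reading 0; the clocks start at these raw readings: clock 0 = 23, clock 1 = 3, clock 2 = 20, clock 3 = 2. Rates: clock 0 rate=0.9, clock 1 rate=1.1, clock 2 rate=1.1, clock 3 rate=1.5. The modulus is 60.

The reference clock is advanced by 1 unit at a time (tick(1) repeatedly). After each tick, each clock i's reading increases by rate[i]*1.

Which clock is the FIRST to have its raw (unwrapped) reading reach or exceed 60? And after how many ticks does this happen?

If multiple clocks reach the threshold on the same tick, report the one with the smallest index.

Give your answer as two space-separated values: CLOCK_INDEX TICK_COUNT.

clock 0: start=23, rate=0.9, needs 60-23 = 37; ticks = ceil(37/0.9) = ceil(41.1111) = 42; reading at tick 42 = 23 + 0.9*42 = 60.8000
clock 1: start=3, rate=1.1, needs 60-3 = 57; ticks = ceil(57/1.1) = ceil(51.8182) = 52; reading at tick 52 = 3 + 1.1*52 = 60.2000
clock 2: start=20, rate=1.1, needs 60-20 = 40; ticks = ceil(40/1.1) = ceil(36.3636) = 37; reading at tick 37 = 20 + 1.1*37 = 60.7000
clock 3: start=2, rate=1.5, needs 60-2 = 58; ticks = ceil(58/1.5) = ceil(38.6667) = 39; reading at tick 39 = 2 + 1.5*39 = 60.5000
Minimum tick count = 37; winners = [2]; smallest index = 2

Answer: 2 37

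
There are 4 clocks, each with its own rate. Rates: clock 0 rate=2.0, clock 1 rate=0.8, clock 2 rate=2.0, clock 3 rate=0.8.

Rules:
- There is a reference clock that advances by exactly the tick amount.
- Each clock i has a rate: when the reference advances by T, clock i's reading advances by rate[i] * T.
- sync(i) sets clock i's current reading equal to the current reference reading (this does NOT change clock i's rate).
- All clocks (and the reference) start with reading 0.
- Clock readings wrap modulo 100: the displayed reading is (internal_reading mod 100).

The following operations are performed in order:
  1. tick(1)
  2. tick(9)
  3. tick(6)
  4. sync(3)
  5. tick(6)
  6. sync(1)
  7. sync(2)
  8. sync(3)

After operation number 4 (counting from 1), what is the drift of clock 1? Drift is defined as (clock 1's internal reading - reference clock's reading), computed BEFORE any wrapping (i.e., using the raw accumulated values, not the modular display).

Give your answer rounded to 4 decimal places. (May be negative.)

Answer: -3.2000

Derivation:
After op 1 tick(1): ref=1.0000 raw=[2.0000 0.8000 2.0000 0.8000]
After op 2 tick(9): ref=10.0000 raw=[20.0000 8.0000 20.0000 8.0000]
After op 3 tick(6): ref=16.0000 raw=[32.0000 12.8000 32.0000 12.8000]
After op 4 sync(3): ref=16.0000 raw=[32.0000 12.8000 32.0000 16.0000]
Drift of clock 1 after op 4: 12.8000 - 16.0000 = -3.2000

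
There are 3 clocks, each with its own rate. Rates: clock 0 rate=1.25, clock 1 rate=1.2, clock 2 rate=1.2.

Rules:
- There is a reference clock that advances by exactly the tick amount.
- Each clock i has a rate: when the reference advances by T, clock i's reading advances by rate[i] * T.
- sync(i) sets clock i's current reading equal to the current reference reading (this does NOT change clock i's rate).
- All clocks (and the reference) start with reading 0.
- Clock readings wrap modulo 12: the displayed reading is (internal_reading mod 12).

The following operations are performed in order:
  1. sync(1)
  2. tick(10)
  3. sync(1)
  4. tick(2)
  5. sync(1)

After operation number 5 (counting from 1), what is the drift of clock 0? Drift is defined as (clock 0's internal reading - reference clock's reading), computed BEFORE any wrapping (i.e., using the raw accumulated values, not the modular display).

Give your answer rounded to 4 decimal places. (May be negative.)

After op 1 sync(1): ref=0.0000 raw=[0.0000 0.0000 0.0000]
After op 2 tick(10): ref=10.0000 raw=[12.5000 12.0000 12.0000]
After op 3 sync(1): ref=10.0000 raw=[12.5000 10.0000 12.0000]
After op 4 tick(2): ref=12.0000 raw=[15.0000 12.4000 14.4000]
After op 5 sync(1): ref=12.0000 raw=[15.0000 12.0000 14.4000]
Drift of clock 0 after op 5: 15.0000 - 12.0000 = 3.0000

Answer: 3.0000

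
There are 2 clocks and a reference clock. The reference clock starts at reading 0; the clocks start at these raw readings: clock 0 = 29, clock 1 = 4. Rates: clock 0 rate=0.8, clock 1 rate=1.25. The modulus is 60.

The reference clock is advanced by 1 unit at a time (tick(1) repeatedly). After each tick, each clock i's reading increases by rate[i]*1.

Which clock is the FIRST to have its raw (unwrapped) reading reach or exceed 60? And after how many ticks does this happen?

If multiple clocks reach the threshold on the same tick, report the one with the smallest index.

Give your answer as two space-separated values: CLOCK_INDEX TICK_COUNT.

Answer: 0 39

Derivation:
clock 0: start=29, rate=0.8, needs 60-29 = 31; ticks = ceil(31/0.8) = ceil(38.7500) = 39; reading at tick 39 = 29 + 0.8*39 = 60.2000
clock 1: start=4, rate=1.25, needs 60-4 = 56; ticks = ceil(56/1.25) = ceil(44.8000) = 45; reading at tick 45 = 4 + 1.25*45 = 60.2500
Minimum tick count = 39; winners = [0]; smallest index = 0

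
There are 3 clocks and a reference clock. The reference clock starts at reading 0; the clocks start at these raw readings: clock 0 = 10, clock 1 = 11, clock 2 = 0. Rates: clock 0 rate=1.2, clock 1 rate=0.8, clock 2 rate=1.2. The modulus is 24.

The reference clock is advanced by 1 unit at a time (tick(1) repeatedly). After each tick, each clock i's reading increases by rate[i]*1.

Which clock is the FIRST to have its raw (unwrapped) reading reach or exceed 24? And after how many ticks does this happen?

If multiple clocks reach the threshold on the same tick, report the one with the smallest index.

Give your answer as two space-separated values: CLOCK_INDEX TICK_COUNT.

Answer: 0 12

Derivation:
clock 0: start=10, rate=1.2, needs 24-10 = 14; ticks = ceil(14/1.2) = ceil(11.6667) = 12; reading at tick 12 = 10 + 1.2*12 = 24.4000
clock 1: start=11, rate=0.8, needs 24-11 = 13; ticks = ceil(13/0.8) = ceil(16.2500) = 17; reading at tick 17 = 11 + 0.8*17 = 24.6000
clock 2: start=0, rate=1.2, needs 24-0 = 24; ticks = ceil(24/1.2) = ceil(20.0000) = 20; reading at tick 20 = 0 + 1.2*20 = 24.0000
Minimum tick count = 12; winners = [0]; smallest index = 0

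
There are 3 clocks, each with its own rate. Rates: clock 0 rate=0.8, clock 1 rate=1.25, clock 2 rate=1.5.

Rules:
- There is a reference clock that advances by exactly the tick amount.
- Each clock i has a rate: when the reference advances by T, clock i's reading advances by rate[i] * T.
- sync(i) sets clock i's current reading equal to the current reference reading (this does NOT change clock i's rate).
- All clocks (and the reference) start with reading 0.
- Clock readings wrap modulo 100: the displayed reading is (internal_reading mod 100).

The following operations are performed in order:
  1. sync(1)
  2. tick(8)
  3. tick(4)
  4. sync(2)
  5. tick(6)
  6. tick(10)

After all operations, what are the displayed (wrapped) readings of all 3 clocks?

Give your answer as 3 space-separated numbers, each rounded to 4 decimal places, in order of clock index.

Answer: 22.4000 35.0000 36.0000

Derivation:
After op 1 sync(1): ref=0.0000 raw=[0.0000 0.0000 0.0000]
After op 2 tick(8): ref=8.0000 raw=[6.4000 10.0000 12.0000]
After op 3 tick(4): ref=12.0000 raw=[9.6000 15.0000 18.0000]
After op 4 sync(2): ref=12.0000 raw=[9.6000 15.0000 12.0000]
After op 5 tick(6): ref=18.0000 raw=[14.4000 22.5000 21.0000]
After op 6 tick(10): ref=28.0000 raw=[22.4000 35.0000 36.0000]
Wrap final raw readings (mod 100): 22.4000 mod 100 = 22.4000; 35.0000 mod 100 = 35.0000; 36.0000 mod 100 = 36.0000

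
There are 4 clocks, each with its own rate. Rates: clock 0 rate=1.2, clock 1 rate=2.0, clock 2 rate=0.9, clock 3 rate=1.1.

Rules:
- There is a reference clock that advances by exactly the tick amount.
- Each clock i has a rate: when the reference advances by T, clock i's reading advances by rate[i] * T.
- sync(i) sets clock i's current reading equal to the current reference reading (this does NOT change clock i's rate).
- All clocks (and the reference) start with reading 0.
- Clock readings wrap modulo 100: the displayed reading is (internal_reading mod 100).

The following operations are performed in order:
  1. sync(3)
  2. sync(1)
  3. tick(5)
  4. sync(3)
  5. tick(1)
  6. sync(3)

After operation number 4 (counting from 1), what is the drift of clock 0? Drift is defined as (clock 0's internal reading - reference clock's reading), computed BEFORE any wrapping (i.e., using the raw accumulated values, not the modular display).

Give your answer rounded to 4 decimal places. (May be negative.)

After op 1 sync(3): ref=0.0000 raw=[0.0000 0.0000 0.0000 0.0000]
After op 2 sync(1): ref=0.0000 raw=[0.0000 0.0000 0.0000 0.0000]
After op 3 tick(5): ref=5.0000 raw=[6.0000 10.0000 4.5000 5.5000]
After op 4 sync(3): ref=5.0000 raw=[6.0000 10.0000 4.5000 5.0000]
Drift of clock 0 after op 4: 6.0000 - 5.0000 = 1.0000

Answer: 1.0000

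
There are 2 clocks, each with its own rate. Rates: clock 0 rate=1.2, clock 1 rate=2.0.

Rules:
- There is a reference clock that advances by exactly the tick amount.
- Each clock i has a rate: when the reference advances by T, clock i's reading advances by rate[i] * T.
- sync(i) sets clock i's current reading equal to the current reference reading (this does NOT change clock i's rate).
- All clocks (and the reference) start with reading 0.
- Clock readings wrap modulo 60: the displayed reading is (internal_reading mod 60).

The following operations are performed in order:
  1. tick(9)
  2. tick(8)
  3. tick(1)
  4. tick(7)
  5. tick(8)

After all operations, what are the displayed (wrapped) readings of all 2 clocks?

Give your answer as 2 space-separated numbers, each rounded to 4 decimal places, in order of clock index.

Answer: 39.6000 6.0000

Derivation:
After op 1 tick(9): ref=9.0000 raw=[10.8000 18.0000]
After op 2 tick(8): ref=17.0000 raw=[20.4000 34.0000]
After op 3 tick(1): ref=18.0000 raw=[21.6000 36.0000]
After op 4 tick(7): ref=25.0000 raw=[30.0000 50.0000]
After op 5 tick(8): ref=33.0000 raw=[39.6000 66.0000]
Wrap final raw readings (mod 60): 39.6000 mod 60 = 39.6000; 66.0000 mod 60 = 6.0000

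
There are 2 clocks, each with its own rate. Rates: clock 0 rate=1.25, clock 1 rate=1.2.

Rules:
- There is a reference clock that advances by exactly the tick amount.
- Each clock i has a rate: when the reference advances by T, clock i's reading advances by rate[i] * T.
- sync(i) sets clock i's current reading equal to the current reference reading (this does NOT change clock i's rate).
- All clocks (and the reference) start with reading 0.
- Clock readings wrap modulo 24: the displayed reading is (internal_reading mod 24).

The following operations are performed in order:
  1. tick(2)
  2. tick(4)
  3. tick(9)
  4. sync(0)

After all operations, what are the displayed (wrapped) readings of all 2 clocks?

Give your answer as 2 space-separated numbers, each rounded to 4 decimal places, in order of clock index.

Answer: 15.0000 18.0000

Derivation:
After op 1 tick(2): ref=2.0000 raw=[2.5000 2.4000]
After op 2 tick(4): ref=6.0000 raw=[7.5000 7.2000]
After op 3 tick(9): ref=15.0000 raw=[18.7500 18.0000]
After op 4 sync(0): ref=15.0000 raw=[15.0000 18.0000]
Wrap final raw readings (mod 24): 15.0000 mod 24 = 15.0000; 18.0000 mod 24 = 18.0000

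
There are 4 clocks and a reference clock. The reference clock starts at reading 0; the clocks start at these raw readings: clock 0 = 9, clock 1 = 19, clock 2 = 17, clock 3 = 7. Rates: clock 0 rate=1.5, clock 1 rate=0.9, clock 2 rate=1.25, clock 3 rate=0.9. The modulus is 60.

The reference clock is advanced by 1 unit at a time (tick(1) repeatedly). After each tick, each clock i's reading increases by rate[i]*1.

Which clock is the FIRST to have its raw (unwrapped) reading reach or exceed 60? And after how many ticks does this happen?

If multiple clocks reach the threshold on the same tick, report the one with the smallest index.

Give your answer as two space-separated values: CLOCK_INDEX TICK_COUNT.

clock 0: start=9, rate=1.5, needs 60-9 = 51; ticks = ceil(51/1.5) = ceil(34.0000) = 34; reading at tick 34 = 9 + 1.5*34 = 60.0000
clock 1: start=19, rate=0.9, needs 60-19 = 41; ticks = ceil(41/0.9) = ceil(45.5556) = 46; reading at tick 46 = 19 + 0.9*46 = 60.4000
clock 2: start=17, rate=1.25, needs 60-17 = 43; ticks = ceil(43/1.25) = ceil(34.4000) = 35; reading at tick 35 = 17 + 1.25*35 = 60.7500
clock 3: start=7, rate=0.9, needs 60-7 = 53; ticks = ceil(53/0.9) = ceil(58.8889) = 59; reading at tick 59 = 7 + 0.9*59 = 60.1000
Minimum tick count = 34; winners = [0]; smallest index = 0

Answer: 0 34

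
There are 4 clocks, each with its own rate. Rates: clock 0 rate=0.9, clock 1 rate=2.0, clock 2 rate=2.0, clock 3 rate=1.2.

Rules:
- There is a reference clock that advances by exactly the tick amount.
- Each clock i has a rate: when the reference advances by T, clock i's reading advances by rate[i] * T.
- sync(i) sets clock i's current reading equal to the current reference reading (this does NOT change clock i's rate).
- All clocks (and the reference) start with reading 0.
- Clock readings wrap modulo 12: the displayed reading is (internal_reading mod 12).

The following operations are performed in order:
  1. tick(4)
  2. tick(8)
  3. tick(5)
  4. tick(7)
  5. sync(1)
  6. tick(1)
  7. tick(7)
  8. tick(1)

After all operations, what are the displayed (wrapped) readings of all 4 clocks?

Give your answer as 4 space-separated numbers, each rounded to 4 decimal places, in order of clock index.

After op 1 tick(4): ref=4.0000 raw=[3.6000 8.0000 8.0000 4.8000]
After op 2 tick(8): ref=12.0000 raw=[10.8000 24.0000 24.0000 14.4000]
After op 3 tick(5): ref=17.0000 raw=[15.3000 34.0000 34.0000 20.4000]
After op 4 tick(7): ref=24.0000 raw=[21.6000 48.0000 48.0000 28.8000]
After op 5 sync(1): ref=24.0000 raw=[21.6000 24.0000 48.0000 28.8000]
After op 6 tick(1): ref=25.0000 raw=[22.5000 26.0000 50.0000 30.0000]
After op 7 tick(7): ref=32.0000 raw=[28.8000 40.0000 64.0000 38.4000]
After op 8 tick(1): ref=33.0000 raw=[29.7000 42.0000 66.0000 39.6000]
Wrap final raw readings (mod 12): 29.7000 mod 12 = 5.7000; 42.0000 mod 12 = 6.0000; 66.0000 mod 12 = 6.0000; 39.6000 mod 12 = 3.6000

Answer: 5.7000 6.0000 6.0000 3.6000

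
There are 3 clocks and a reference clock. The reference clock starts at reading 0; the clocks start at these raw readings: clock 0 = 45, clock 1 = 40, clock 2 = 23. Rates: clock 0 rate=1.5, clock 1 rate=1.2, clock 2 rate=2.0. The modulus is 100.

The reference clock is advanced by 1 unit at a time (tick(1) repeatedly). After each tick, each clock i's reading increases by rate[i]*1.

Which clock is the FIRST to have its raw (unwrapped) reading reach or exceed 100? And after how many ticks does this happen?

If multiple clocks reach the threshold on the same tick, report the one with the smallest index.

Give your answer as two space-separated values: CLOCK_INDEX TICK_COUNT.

Answer: 0 37

Derivation:
clock 0: start=45, rate=1.5, needs 100-45 = 55; ticks = ceil(55/1.5) = ceil(36.6667) = 37; reading at tick 37 = 45 + 1.5*37 = 100.5000
clock 1: start=40, rate=1.2, needs 100-40 = 60; ticks = ceil(60/1.2) = ceil(50.0000) = 50; reading at tick 50 = 40 + 1.2*50 = 100.0000
clock 2: start=23, rate=2.0, needs 100-23 = 77; ticks = ceil(77/2.0) = ceil(38.5000) = 39; reading at tick 39 = 23 + 2.0*39 = 101.0000
Minimum tick count = 37; winners = [0]; smallest index = 0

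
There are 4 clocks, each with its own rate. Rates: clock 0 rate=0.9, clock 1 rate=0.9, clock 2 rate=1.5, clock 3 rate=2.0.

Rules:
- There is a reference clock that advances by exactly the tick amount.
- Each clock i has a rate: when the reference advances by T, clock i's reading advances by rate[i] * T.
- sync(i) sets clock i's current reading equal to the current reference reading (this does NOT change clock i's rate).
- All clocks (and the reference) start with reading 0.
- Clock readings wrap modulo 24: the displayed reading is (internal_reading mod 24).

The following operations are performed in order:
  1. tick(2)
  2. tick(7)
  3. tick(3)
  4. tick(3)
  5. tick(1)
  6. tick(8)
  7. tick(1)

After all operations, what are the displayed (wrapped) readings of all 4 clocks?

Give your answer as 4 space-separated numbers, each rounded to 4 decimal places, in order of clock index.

After op 1 tick(2): ref=2.0000 raw=[1.8000 1.8000 3.0000 4.0000]
After op 2 tick(7): ref=9.0000 raw=[8.1000 8.1000 13.5000 18.0000]
After op 3 tick(3): ref=12.0000 raw=[10.8000 10.8000 18.0000 24.0000]
After op 4 tick(3): ref=15.0000 raw=[13.5000 13.5000 22.5000 30.0000]
After op 5 tick(1): ref=16.0000 raw=[14.4000 14.4000 24.0000 32.0000]
After op 6 tick(8): ref=24.0000 raw=[21.6000 21.6000 36.0000 48.0000]
After op 7 tick(1): ref=25.0000 raw=[22.5000 22.5000 37.5000 50.0000]
Wrap final raw readings (mod 24): 22.5000 mod 24 = 22.5000; 22.5000 mod 24 = 22.5000; 37.5000 mod 24 = 13.5000; 50.0000 mod 24 = 2.0000

Answer: 22.5000 22.5000 13.5000 2.0000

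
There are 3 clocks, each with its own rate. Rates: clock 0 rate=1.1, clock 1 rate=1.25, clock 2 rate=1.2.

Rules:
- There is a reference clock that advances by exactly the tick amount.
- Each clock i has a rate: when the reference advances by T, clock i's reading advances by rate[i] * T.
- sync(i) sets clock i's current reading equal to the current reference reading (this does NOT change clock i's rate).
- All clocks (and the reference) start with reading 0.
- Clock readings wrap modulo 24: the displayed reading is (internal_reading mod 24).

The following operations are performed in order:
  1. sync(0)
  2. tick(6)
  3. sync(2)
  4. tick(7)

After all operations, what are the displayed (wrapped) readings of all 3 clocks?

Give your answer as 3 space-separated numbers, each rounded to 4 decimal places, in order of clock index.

After op 1 sync(0): ref=0.0000 raw=[0.0000 0.0000 0.0000]
After op 2 tick(6): ref=6.0000 raw=[6.6000 7.5000 7.2000]
After op 3 sync(2): ref=6.0000 raw=[6.6000 7.5000 6.0000]
After op 4 tick(7): ref=13.0000 raw=[14.3000 16.2500 14.4000]
Wrap final raw readings (mod 24): 14.3000 mod 24 = 14.3000; 16.2500 mod 24 = 16.2500; 14.4000 mod 24 = 14.4000

Answer: 14.3000 16.2500 14.4000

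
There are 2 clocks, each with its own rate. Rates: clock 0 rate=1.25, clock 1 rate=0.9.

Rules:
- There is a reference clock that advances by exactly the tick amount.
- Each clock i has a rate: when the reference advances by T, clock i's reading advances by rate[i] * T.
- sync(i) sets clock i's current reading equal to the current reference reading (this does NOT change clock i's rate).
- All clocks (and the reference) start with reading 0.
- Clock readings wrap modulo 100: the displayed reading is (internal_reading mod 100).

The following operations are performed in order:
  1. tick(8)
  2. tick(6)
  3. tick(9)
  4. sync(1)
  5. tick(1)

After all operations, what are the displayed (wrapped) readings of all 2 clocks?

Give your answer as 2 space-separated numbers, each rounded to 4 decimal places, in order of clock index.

Answer: 30.0000 23.9000

Derivation:
After op 1 tick(8): ref=8.0000 raw=[10.0000 7.2000]
After op 2 tick(6): ref=14.0000 raw=[17.5000 12.6000]
After op 3 tick(9): ref=23.0000 raw=[28.7500 20.7000]
After op 4 sync(1): ref=23.0000 raw=[28.7500 23.0000]
After op 5 tick(1): ref=24.0000 raw=[30.0000 23.9000]
Wrap final raw readings (mod 100): 30.0000 mod 100 = 30.0000; 23.9000 mod 100 = 23.9000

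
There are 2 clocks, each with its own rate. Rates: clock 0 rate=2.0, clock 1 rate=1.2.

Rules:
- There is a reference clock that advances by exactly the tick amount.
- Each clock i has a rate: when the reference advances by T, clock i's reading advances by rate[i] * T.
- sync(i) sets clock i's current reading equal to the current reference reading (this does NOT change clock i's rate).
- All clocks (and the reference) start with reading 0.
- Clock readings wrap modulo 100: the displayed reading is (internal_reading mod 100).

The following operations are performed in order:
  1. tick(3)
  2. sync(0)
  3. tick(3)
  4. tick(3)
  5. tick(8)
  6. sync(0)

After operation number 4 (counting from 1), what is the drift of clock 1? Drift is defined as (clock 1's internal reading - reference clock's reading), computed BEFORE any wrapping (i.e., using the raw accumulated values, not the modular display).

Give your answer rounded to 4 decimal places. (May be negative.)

Answer: 1.8000

Derivation:
After op 1 tick(3): ref=3.0000 raw=[6.0000 3.6000]
After op 2 sync(0): ref=3.0000 raw=[3.0000 3.6000]
After op 3 tick(3): ref=6.0000 raw=[9.0000 7.2000]
After op 4 tick(3): ref=9.0000 raw=[15.0000 10.8000]
Drift of clock 1 after op 4: 10.8000 - 9.0000 = 1.8000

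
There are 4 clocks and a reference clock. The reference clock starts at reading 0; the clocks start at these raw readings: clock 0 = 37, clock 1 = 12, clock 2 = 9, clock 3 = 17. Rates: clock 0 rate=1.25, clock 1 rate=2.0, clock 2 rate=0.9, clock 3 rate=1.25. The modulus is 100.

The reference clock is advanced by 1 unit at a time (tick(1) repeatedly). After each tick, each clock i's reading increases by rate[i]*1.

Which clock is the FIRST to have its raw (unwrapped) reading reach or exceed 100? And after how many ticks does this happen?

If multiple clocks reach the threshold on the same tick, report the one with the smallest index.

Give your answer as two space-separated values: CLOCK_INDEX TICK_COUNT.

Answer: 1 44

Derivation:
clock 0: start=37, rate=1.25, needs 100-37 = 63; ticks = ceil(63/1.25) = ceil(50.4000) = 51; reading at tick 51 = 37 + 1.25*51 = 100.7500
clock 1: start=12, rate=2.0, needs 100-12 = 88; ticks = ceil(88/2.0) = ceil(44.0000) = 44; reading at tick 44 = 12 + 2.0*44 = 100.0000
clock 2: start=9, rate=0.9, needs 100-9 = 91; ticks = ceil(91/0.9) = ceil(101.1111) = 102; reading at tick 102 = 9 + 0.9*102 = 100.8000
clock 3: start=17, rate=1.25, needs 100-17 = 83; ticks = ceil(83/1.25) = ceil(66.4000) = 67; reading at tick 67 = 17 + 1.25*67 = 100.7500
Minimum tick count = 44; winners = [1]; smallest index = 1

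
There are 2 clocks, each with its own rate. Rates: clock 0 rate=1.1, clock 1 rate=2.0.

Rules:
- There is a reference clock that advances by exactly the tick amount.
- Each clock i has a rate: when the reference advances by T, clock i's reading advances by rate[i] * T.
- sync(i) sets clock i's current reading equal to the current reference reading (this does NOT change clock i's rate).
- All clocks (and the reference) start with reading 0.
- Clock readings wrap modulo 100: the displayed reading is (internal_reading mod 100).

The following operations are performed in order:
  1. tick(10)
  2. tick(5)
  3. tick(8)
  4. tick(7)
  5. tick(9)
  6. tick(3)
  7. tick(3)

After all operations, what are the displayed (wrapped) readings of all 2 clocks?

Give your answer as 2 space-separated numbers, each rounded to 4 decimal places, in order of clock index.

After op 1 tick(10): ref=10.0000 raw=[11.0000 20.0000]
After op 2 tick(5): ref=15.0000 raw=[16.5000 30.0000]
After op 3 tick(8): ref=23.0000 raw=[25.3000 46.0000]
After op 4 tick(7): ref=30.0000 raw=[33.0000 60.0000]
After op 5 tick(9): ref=39.0000 raw=[42.9000 78.0000]
After op 6 tick(3): ref=42.0000 raw=[46.2000 84.0000]
After op 7 tick(3): ref=45.0000 raw=[49.5000 90.0000]
Wrap final raw readings (mod 100): 49.5000 mod 100 = 49.5000; 90.0000 mod 100 = 90.0000

Answer: 49.5000 90.0000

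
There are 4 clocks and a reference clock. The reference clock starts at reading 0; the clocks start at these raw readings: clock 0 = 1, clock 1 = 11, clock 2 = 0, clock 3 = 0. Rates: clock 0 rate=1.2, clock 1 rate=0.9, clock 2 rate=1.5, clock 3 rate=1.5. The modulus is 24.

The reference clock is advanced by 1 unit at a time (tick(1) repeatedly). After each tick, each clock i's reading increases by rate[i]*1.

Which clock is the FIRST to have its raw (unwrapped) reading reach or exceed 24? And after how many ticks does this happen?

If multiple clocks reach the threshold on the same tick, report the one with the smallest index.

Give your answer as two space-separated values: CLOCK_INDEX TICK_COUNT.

Answer: 1 15

Derivation:
clock 0: start=1, rate=1.2, needs 24-1 = 23; ticks = ceil(23/1.2) = ceil(19.1667) = 20; reading at tick 20 = 1 + 1.2*20 = 25.0000
clock 1: start=11, rate=0.9, needs 24-11 = 13; ticks = ceil(13/0.9) = ceil(14.4444) = 15; reading at tick 15 = 11 + 0.9*15 = 24.5000
clock 2: start=0, rate=1.5, needs 24-0 = 24; ticks = ceil(24/1.5) = ceil(16.0000) = 16; reading at tick 16 = 0 + 1.5*16 = 24.0000
clock 3: start=0, rate=1.5, needs 24-0 = 24; ticks = ceil(24/1.5) = ceil(16.0000) = 16; reading at tick 16 = 0 + 1.5*16 = 24.0000
Minimum tick count = 15; winners = [1]; smallest index = 1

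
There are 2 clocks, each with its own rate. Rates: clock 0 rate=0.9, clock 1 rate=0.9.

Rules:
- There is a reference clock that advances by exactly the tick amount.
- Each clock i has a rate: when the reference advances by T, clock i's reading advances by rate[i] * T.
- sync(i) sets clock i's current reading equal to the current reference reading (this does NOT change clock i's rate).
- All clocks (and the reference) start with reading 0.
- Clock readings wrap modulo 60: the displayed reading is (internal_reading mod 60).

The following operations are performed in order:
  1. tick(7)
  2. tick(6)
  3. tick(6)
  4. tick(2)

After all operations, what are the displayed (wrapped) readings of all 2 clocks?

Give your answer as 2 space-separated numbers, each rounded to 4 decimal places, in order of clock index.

Answer: 18.9000 18.9000

Derivation:
After op 1 tick(7): ref=7.0000 raw=[6.3000 6.3000]
After op 2 tick(6): ref=13.0000 raw=[11.7000 11.7000]
After op 3 tick(6): ref=19.0000 raw=[17.1000 17.1000]
After op 4 tick(2): ref=21.0000 raw=[18.9000 18.9000]
Wrap final raw readings (mod 60): 18.9000 mod 60 = 18.9000; 18.9000 mod 60 = 18.9000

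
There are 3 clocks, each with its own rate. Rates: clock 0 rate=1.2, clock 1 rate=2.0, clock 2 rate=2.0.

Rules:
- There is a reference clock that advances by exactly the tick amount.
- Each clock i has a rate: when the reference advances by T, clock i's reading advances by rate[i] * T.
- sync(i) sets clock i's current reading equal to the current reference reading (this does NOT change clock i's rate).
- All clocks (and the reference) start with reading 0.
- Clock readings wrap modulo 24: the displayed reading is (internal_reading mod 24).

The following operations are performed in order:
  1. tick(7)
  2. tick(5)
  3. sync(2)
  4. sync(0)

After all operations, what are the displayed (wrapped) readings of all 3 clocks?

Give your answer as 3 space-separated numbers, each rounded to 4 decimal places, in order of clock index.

Answer: 12.0000 0.0000 12.0000

Derivation:
After op 1 tick(7): ref=7.0000 raw=[8.4000 14.0000 14.0000]
After op 2 tick(5): ref=12.0000 raw=[14.4000 24.0000 24.0000]
After op 3 sync(2): ref=12.0000 raw=[14.4000 24.0000 12.0000]
After op 4 sync(0): ref=12.0000 raw=[12.0000 24.0000 12.0000]
Wrap final raw readings (mod 24): 12.0000 mod 24 = 12.0000; 24.0000 mod 24 = 0.0000; 12.0000 mod 24 = 12.0000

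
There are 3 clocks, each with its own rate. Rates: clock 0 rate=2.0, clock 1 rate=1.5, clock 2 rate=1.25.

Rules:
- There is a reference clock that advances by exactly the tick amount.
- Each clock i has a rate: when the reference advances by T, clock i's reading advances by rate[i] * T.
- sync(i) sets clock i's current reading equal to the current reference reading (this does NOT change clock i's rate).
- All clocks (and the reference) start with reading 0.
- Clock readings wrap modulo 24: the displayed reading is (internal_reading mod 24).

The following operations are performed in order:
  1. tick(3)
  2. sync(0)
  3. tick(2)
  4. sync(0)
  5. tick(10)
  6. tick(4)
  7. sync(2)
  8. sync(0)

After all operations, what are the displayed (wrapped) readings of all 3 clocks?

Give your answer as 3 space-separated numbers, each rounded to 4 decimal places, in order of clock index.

Answer: 19.0000 4.5000 19.0000

Derivation:
After op 1 tick(3): ref=3.0000 raw=[6.0000 4.5000 3.7500]
After op 2 sync(0): ref=3.0000 raw=[3.0000 4.5000 3.7500]
After op 3 tick(2): ref=5.0000 raw=[7.0000 7.5000 6.2500]
After op 4 sync(0): ref=5.0000 raw=[5.0000 7.5000 6.2500]
After op 5 tick(10): ref=15.0000 raw=[25.0000 22.5000 18.7500]
After op 6 tick(4): ref=19.0000 raw=[33.0000 28.5000 23.7500]
After op 7 sync(2): ref=19.0000 raw=[33.0000 28.5000 19.0000]
After op 8 sync(0): ref=19.0000 raw=[19.0000 28.5000 19.0000]
Wrap final raw readings (mod 24): 19.0000 mod 24 = 19.0000; 28.5000 mod 24 = 4.5000; 19.0000 mod 24 = 19.0000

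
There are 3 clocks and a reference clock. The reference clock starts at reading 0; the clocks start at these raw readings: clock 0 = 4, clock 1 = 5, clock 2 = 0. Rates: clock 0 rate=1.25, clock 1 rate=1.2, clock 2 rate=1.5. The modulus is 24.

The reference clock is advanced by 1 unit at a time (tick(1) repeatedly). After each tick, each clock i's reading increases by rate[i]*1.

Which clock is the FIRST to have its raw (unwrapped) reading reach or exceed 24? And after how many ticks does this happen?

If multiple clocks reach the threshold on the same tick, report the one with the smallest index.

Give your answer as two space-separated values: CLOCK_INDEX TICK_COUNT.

clock 0: start=4, rate=1.25, needs 24-4 = 20; ticks = ceil(20/1.25) = ceil(16.0000) = 16; reading at tick 16 = 4 + 1.25*16 = 24.0000
clock 1: start=5, rate=1.2, needs 24-5 = 19; ticks = ceil(19/1.2) = ceil(15.8333) = 16; reading at tick 16 = 5 + 1.2*16 = 24.2000
clock 2: start=0, rate=1.5, needs 24-0 = 24; ticks = ceil(24/1.5) = ceil(16.0000) = 16; reading at tick 16 = 0 + 1.5*16 = 24.0000
Minimum tick count = 16; winners = [0, 1, 2]; smallest index = 0

Answer: 0 16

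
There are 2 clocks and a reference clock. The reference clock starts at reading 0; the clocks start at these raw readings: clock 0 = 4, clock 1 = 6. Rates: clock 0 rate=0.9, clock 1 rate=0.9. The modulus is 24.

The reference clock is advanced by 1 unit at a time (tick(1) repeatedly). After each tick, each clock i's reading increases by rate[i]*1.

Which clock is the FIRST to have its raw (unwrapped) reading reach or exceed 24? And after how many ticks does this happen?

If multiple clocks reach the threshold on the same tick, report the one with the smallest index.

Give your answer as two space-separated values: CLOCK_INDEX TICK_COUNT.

clock 0: start=4, rate=0.9, needs 24-4 = 20; ticks = ceil(20/0.9) = ceil(22.2222) = 23; reading at tick 23 = 4 + 0.9*23 = 24.7000
clock 1: start=6, rate=0.9, needs 24-6 = 18; ticks = ceil(18/0.9) = ceil(20.0000) = 20; reading at tick 20 = 6 + 0.9*20 = 24.0000
Minimum tick count = 20; winners = [1]; smallest index = 1

Answer: 1 20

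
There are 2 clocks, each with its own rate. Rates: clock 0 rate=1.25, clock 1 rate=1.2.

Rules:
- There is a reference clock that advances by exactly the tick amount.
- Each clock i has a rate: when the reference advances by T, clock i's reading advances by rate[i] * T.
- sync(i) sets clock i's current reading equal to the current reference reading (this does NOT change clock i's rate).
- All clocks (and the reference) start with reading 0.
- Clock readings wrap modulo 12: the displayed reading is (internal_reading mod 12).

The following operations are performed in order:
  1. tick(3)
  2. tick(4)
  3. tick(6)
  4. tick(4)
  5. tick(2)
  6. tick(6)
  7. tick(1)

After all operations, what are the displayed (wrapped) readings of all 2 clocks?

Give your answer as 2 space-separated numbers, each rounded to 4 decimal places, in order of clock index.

After op 1 tick(3): ref=3.0000 raw=[3.7500 3.6000]
After op 2 tick(4): ref=7.0000 raw=[8.7500 8.4000]
After op 3 tick(6): ref=13.0000 raw=[16.2500 15.6000]
After op 4 tick(4): ref=17.0000 raw=[21.2500 20.4000]
After op 5 tick(2): ref=19.0000 raw=[23.7500 22.8000]
After op 6 tick(6): ref=25.0000 raw=[31.2500 30.0000]
After op 7 tick(1): ref=26.0000 raw=[32.5000 31.2000]
Wrap final raw readings (mod 12): 32.5000 mod 12 = 8.5000; 31.2000 mod 12 = 7.2000

Answer: 8.5000 7.2000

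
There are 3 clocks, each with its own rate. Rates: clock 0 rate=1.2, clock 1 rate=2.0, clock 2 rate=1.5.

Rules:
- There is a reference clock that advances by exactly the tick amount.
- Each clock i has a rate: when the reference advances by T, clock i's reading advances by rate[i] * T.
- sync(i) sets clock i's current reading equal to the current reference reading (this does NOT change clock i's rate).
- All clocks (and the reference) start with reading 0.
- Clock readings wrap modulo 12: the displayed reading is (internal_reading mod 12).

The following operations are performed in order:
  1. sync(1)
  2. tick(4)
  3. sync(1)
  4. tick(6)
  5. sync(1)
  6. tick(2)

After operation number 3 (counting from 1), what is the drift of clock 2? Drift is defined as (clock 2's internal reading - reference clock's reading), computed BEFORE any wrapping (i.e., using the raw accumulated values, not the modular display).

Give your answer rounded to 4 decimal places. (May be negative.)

After op 1 sync(1): ref=0.0000 raw=[0.0000 0.0000 0.0000]
After op 2 tick(4): ref=4.0000 raw=[4.8000 8.0000 6.0000]
After op 3 sync(1): ref=4.0000 raw=[4.8000 4.0000 6.0000]
Drift of clock 2 after op 3: 6.0000 - 4.0000 = 2.0000

Answer: 2.0000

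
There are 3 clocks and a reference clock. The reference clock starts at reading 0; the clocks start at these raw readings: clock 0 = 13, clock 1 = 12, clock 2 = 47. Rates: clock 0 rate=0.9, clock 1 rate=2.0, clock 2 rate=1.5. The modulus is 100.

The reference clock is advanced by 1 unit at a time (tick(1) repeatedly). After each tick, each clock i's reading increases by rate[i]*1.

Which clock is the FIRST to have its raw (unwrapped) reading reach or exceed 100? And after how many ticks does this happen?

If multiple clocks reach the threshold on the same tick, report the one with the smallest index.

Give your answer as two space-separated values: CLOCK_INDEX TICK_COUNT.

clock 0: start=13, rate=0.9, needs 100-13 = 87; ticks = ceil(87/0.9) = ceil(96.6667) = 97; reading at tick 97 = 13 + 0.9*97 = 100.3000
clock 1: start=12, rate=2.0, needs 100-12 = 88; ticks = ceil(88/2.0) = ceil(44.0000) = 44; reading at tick 44 = 12 + 2.0*44 = 100.0000
clock 2: start=47, rate=1.5, needs 100-47 = 53; ticks = ceil(53/1.5) = ceil(35.3333) = 36; reading at tick 36 = 47 + 1.5*36 = 101.0000
Minimum tick count = 36; winners = [2]; smallest index = 2

Answer: 2 36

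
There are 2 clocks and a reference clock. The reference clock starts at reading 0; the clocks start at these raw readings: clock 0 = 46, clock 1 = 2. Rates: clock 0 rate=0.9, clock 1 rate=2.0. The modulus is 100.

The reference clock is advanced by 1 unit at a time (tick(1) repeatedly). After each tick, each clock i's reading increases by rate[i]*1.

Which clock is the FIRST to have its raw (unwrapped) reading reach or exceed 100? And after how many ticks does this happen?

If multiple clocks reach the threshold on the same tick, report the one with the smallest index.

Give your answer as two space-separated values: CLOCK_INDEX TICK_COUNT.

Answer: 1 49

Derivation:
clock 0: start=46, rate=0.9, needs 100-46 = 54; ticks = ceil(54/0.9) = ceil(60.0000) = 60; reading at tick 60 = 46 + 0.9*60 = 100.0000
clock 1: start=2, rate=2.0, needs 100-2 = 98; ticks = ceil(98/2.0) = ceil(49.0000) = 49; reading at tick 49 = 2 + 2.0*49 = 100.0000
Minimum tick count = 49; winners = [1]; smallest index = 1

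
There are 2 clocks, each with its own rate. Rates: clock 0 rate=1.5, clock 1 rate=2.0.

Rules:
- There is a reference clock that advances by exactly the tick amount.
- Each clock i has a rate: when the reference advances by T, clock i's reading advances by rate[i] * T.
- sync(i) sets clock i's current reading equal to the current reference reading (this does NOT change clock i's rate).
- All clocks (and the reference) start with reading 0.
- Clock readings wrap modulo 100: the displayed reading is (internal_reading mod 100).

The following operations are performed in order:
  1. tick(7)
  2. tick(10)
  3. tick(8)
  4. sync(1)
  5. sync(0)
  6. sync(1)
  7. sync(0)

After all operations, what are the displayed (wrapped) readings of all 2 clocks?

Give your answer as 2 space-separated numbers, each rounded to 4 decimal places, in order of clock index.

Answer: 25.0000 25.0000

Derivation:
After op 1 tick(7): ref=7.0000 raw=[10.5000 14.0000]
After op 2 tick(10): ref=17.0000 raw=[25.5000 34.0000]
After op 3 tick(8): ref=25.0000 raw=[37.5000 50.0000]
After op 4 sync(1): ref=25.0000 raw=[37.5000 25.0000]
After op 5 sync(0): ref=25.0000 raw=[25.0000 25.0000]
After op 6 sync(1): ref=25.0000 raw=[25.0000 25.0000]
After op 7 sync(0): ref=25.0000 raw=[25.0000 25.0000]
Wrap final raw readings (mod 100): 25.0000 mod 100 = 25.0000; 25.0000 mod 100 = 25.0000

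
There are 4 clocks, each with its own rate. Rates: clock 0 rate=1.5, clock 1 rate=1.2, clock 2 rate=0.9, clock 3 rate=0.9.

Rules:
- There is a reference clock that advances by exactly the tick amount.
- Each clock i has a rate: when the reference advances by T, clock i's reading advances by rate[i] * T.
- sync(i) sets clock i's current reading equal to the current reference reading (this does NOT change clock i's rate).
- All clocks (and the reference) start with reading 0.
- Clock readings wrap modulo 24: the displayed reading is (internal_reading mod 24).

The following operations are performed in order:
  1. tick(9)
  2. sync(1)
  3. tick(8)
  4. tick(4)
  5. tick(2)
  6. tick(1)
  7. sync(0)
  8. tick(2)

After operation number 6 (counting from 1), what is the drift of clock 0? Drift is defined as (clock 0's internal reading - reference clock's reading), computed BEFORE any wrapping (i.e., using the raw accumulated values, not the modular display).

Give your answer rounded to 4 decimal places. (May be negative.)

Answer: 12.0000

Derivation:
After op 1 tick(9): ref=9.0000 raw=[13.5000 10.8000 8.1000 8.1000]
After op 2 sync(1): ref=9.0000 raw=[13.5000 9.0000 8.1000 8.1000]
After op 3 tick(8): ref=17.0000 raw=[25.5000 18.6000 15.3000 15.3000]
After op 4 tick(4): ref=21.0000 raw=[31.5000 23.4000 18.9000 18.9000]
After op 5 tick(2): ref=23.0000 raw=[34.5000 25.8000 20.7000 20.7000]
After op 6 tick(1): ref=24.0000 raw=[36.0000 27.0000 21.6000 21.6000]
Drift of clock 0 after op 6: 36.0000 - 24.0000 = 12.0000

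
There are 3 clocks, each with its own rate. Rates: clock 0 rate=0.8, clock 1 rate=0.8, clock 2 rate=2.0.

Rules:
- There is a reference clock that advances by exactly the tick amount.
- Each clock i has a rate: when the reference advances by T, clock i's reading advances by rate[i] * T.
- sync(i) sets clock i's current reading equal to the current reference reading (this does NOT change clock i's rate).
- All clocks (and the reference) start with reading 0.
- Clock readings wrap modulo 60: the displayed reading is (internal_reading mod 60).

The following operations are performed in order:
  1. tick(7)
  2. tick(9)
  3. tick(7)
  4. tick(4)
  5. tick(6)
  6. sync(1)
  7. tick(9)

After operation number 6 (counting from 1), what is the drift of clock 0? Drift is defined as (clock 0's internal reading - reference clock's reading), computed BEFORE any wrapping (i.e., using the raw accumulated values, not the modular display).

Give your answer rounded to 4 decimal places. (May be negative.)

Answer: -6.6000

Derivation:
After op 1 tick(7): ref=7.0000 raw=[5.6000 5.6000 14.0000]
After op 2 tick(9): ref=16.0000 raw=[12.8000 12.8000 32.0000]
After op 3 tick(7): ref=23.0000 raw=[18.4000 18.4000 46.0000]
After op 4 tick(4): ref=27.0000 raw=[21.6000 21.6000 54.0000]
After op 5 tick(6): ref=33.0000 raw=[26.4000 26.4000 66.0000]
After op 6 sync(1): ref=33.0000 raw=[26.4000 33.0000 66.0000]
Drift of clock 0 after op 6: 26.4000 - 33.0000 = -6.6000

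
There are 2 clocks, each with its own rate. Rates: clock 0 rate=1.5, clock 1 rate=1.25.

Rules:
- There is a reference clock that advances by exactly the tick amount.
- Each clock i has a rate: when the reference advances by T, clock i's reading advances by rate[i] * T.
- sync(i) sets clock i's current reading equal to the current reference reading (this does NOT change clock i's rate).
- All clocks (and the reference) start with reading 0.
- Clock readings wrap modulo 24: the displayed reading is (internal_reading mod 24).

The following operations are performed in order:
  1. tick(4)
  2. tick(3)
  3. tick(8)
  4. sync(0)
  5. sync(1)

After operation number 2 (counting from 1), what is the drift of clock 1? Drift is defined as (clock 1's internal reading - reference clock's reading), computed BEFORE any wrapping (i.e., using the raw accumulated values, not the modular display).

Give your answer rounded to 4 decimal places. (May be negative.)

Answer: 1.7500

Derivation:
After op 1 tick(4): ref=4.0000 raw=[6.0000 5.0000]
After op 2 tick(3): ref=7.0000 raw=[10.5000 8.7500]
Drift of clock 1 after op 2: 8.7500 - 7.0000 = 1.7500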